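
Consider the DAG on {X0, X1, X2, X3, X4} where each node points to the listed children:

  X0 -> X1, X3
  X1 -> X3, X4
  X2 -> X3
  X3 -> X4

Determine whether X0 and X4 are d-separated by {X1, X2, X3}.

Yes

Enumerating the 4 paths from X0 to X4 and testing each for blocking by {X1, X2, X3}:
Path 1: X0 → X1 → X3 → X4
  X1 is a chain here and X1 is conditioned on, so the path is blocked at X1.
Path 2: X0 → X1 → X4
  X1 is a chain here and X1 is conditioned on, so the path is blocked at X1.
Path 3: X0 → X3 ← X1 → X4
  X1 is a fork here and X1 is conditioned on, so the path is blocked at X1.
Path 4: X0 → X3 → X4
  X3 is a chain here and X3 is conditioned on, so the path is blocked at X3.
Since every path is blocked, d-separation holds.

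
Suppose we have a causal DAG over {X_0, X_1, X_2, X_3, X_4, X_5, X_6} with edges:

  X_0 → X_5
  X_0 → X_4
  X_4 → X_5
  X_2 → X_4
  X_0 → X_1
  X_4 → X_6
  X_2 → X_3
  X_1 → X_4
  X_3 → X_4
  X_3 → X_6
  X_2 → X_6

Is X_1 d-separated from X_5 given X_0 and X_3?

4 paths connect X_1 and X_5; each must be blocked for d-separation to hold:
Path 1: X_1 ← X_0 → X_5
  X_0 is a fork here and X_0 is conditioned on, so the path is blocked at X_0.
Path 2: X_1 ← X_0 → X_4 → X_5
  X_0 is a fork here and X_0 is conditioned on, so the path is blocked at X_0.
Path 3: X_1 → X_4 → X_5
  X_4 is a chain and X_4 is not conditioned on — no node blocks this path, so it is active.
Path 4: X_1 → X_4 ← X_0 → X_5
  X_4 is a collider here and neither X_4 nor any of its descendants is conditioned on, so the collider stays closed — the path is blocked at X_4.
Since the path X_1 → X_4 → X_5 is active, X_1 and X_5 are not d-separated given {X_0, X_3}.

No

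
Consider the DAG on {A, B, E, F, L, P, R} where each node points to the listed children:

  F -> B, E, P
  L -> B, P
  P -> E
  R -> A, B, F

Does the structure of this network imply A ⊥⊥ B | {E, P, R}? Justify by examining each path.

Yes — A and B are d-separated given {E, P, R}.

4 paths connect A and B; each must be blocked for d-separation to hold:
Path 1: A ← R → B
  R is a fork here and R is conditioned on, so the path is blocked at R.
Path 2: A ← R → F → B
  R is a fork here and R is conditioned on, so the path is blocked at R.
Path 3: A ← R → F → P ← L → B
  R is a fork here and R is conditioned on, so the path is blocked at R.
Path 4: A ← R → F → E ← P ← L → B
  R is a fork here and R is conditioned on, so the path is blocked at R.
Every path is blocked, so A and B are d-separated given {E, P, R}.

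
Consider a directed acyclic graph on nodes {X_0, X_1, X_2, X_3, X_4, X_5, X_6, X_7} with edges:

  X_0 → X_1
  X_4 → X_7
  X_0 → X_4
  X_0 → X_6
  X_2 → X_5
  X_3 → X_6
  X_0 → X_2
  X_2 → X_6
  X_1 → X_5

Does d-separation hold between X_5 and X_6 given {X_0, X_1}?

No

We examine all 4 paths between X_5 and X_6:
Path 1: X_5 ← X_1 ← X_0 → X_6
  X_1 is a chain here and X_1 is conditioned on, so the path is blocked at X_1.
Path 2: X_5 ← X_1 ← X_0 → X_2 → X_6
  X_1 is a chain here and X_1 is conditioned on, so the path is blocked at X_1.
Path 3: X_5 ← X_2 → X_6
  X_2 is a fork and X_2 is not conditioned on — no node blocks this path, so it is active.
Path 4: X_5 ← X_2 ← X_0 → X_6
  X_0 is a fork here and X_0 is conditioned on, so the path is blocked at X_0.
At least one path is unblocked, so d-separation fails.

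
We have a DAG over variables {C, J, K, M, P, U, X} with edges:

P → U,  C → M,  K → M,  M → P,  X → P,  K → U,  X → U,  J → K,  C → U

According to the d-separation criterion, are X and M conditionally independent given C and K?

Yes

6 paths connect X and M; each must be blocked for d-separation to hold:
Path 1: X → U ← P ← M
  U is a collider here and neither U nor any of its descendants is conditioned on, so the collider stays closed — the path is blocked at U.
Path 2: X → U ← K → M
  U is a collider here and neither U nor any of its descendants is conditioned on, so the collider stays closed — the path is blocked at U.
Path 3: X → U ← C → M
  U is a collider here and neither U nor any of its descendants is conditioned on, so the collider stays closed — the path is blocked at U.
Path 4: X → P → U ← K → M
  U is a collider here and neither U nor any of its descendants is conditioned on, so the collider stays closed — the path is blocked at U.
Path 5: X → P → U ← C → M
  U is a collider here and neither U nor any of its descendants is conditioned on, so the collider stays closed — the path is blocked at U.
Path 6: X → P ← M
  P is a collider here and neither P nor any of its descendants is conditioned on, so the collider stays closed — the path is blocked at P.
Every path is blocked, so X and M are d-separated given {C, K}.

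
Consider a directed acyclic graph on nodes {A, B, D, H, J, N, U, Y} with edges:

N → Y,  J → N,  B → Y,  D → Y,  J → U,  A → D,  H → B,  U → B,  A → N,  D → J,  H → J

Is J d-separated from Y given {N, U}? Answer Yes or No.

Enumerating the 6 paths from J to Y and testing each for blocking by {N, U}:
Path 1: J → N ← A → D → Y
  N is a collider and N is conditioned on, which opens it; A is a fork and A is not conditioned on; D is a chain and D is not conditioned on — no node blocks this path, so it is active.
Path 2: J → N → Y
  N is a chain here and N is conditioned on, so the path is blocked at N.
Path 3: J ← D ← A → N → Y
  N is a chain here and N is conditioned on, so the path is blocked at N.
Path 4: J ← D → Y
  D is a fork and D is not conditioned on — no node blocks this path, so it is active.
Path 5: J ← H → B → Y
  H is a fork and H is not conditioned on; B is a chain and B is not conditioned on — no node blocks this path, so it is active.
Path 6: J → U → B → Y
  U is a chain here and U is conditioned on, so the path is blocked at U.
At least one path is unblocked, so d-separation fails.

No — J and Y are not d-separated given {N, U}.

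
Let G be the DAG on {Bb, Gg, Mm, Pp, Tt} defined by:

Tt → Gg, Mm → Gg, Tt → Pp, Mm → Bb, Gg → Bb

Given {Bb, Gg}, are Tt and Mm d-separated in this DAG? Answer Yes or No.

2 paths connect Tt and Mm; each must be blocked for d-separation to hold:
Path 1: Tt → Gg ← Mm
  Gg is a collider and Gg is conditioned on, which opens it — no node blocks this path, so it is active.
Path 2: Tt → Gg → Bb ← Mm
  Gg is a chain here and Gg is conditioned on, so the path is blocked at Gg.
At least one path is unblocked, so d-separation fails.

No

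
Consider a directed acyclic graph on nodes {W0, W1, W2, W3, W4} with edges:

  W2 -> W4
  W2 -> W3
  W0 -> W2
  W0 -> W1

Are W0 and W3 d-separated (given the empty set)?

No

There is one path between W0 and W3:
Path 1: W0 → W2 → W3
  W2 is a chain and W2 is not conditioned on — no node blocks this path, so it is active.
At least one path is unblocked, so d-separation fails.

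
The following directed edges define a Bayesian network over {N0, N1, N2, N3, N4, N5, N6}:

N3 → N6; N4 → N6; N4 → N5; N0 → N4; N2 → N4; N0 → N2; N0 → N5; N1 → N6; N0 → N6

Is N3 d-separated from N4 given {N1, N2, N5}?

Yes — N3 and N4 are d-separated given {N1, N2, N5}.

4 paths connect N3 and N4; each must be blocked for d-separation to hold:
Path 1: N3 → N6 ← N0 → N2 → N4
  N6 is a collider here and neither N6 nor any of its descendants is conditioned on, so the collider stays closed — the path is blocked at N6.
Path 2: N3 → N6 ← N0 → N4
  N6 is a collider here and neither N6 nor any of its descendants is conditioned on, so the collider stays closed — the path is blocked at N6.
Path 3: N3 → N6 ← N0 → N5 ← N4
  N6 is a collider here and neither N6 nor any of its descendants is conditioned on, so the collider stays closed — the path is blocked at N6.
Path 4: N3 → N6 ← N4
  N6 is a collider here and neither N6 nor any of its descendants is conditioned on, so the collider stays closed — the path is blocked at N6.
Since every path is blocked, d-separation holds.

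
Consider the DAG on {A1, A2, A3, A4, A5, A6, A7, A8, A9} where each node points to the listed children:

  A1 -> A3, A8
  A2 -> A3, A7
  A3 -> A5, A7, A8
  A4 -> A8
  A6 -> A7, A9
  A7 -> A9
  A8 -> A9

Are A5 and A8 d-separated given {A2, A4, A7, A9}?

No

There are 6 undirected paths between A5 and A8; checking each against the conditioning set {A2, A4, A7, A9}:
Path 1: A5 ← A3 → A8
  A3 is a fork and A3 is not conditioned on — no node blocks this path, so it is active.
Path 2: A5 ← A3 ← A1 → A8
  A3 is a chain and A3 is not conditioned on; A1 is a fork and A1 is not conditioned on — no node blocks this path, so it is active.
Path 3: A5 ← A3 ← A2 → A7 → A9 ← A8
  A2 is a fork here and A2 is conditioned on, so the path is blocked at A2.
Path 4: A5 ← A3 ← A2 → A7 ← A6 → A9 ← A8
  A2 is a fork here and A2 is conditioned on, so the path is blocked at A2.
Path 5: A5 ← A3 → A7 → A9 ← A8
  A7 is a chain here and A7 is conditioned on, so the path is blocked at A7.
Path 6: A5 ← A3 → A7 ← A6 → A9 ← A8
  A3 is a fork and A3 is not conditioned on; A7 is a collider and A7 is conditioned on, which opens it; A6 is a fork and A6 is not conditioned on; A9 is a collider and A9 is conditioned on, which opens it — no node blocks this path, so it is active.
At least one path is unblocked, so d-separation fails.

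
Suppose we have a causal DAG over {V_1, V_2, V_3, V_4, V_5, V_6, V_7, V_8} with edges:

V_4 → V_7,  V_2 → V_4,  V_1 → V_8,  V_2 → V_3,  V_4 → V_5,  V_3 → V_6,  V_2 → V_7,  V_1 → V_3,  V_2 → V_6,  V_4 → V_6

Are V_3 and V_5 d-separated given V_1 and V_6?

No — V_3 and V_5 are not d-separated given {V_1, V_6}.

6 paths connect V_3 and V_5; each must be blocked for d-separation to hold:
Path 1: V_3 ← V_2 → V_4 → V_5
  V_2 is a fork and V_2 is not conditioned on; V_4 is a chain and V_4 is not conditioned on — no node blocks this path, so it is active.
Path 2: V_3 ← V_2 → V_7 ← V_4 → V_5
  V_7 is a collider here and neither V_7 nor any of its descendants is conditioned on, so the collider stays closed — the path is blocked at V_7.
Path 3: V_3 ← V_2 → V_6 ← V_4 → V_5
  V_2 is a fork and V_2 is not conditioned on; V_6 is a collider and V_6 is conditioned on, which opens it; V_4 is a fork and V_4 is not conditioned on — no node blocks this path, so it is active.
Path 4: V_3 → V_6 ← V_4 → V_5
  V_6 is a collider and V_6 is conditioned on, which opens it; V_4 is a fork and V_4 is not conditioned on — no node blocks this path, so it is active.
Path 5: V_3 → V_6 ← V_2 → V_4 → V_5
  V_6 is a collider and V_6 is conditioned on, which opens it; V_2 is a fork and V_2 is not conditioned on; V_4 is a chain and V_4 is not conditioned on — no node blocks this path, so it is active.
Path 6: V_3 → V_6 ← V_2 → V_7 ← V_4 → V_5
  V_7 is a collider here and neither V_7 nor any of its descendants is conditioned on, so the collider stays closed — the path is blocked at V_7.
Because an active path exists, V_3 and V_5 are not d-separated.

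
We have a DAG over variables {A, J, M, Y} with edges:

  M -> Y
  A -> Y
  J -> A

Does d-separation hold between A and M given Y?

No — A and M are not d-separated given {Y}.

Only one path connects A and M:
Path 1: A → Y ← M
  Y is a collider and Y is conditioned on, which opens it — no node blocks this path, so it is active.
Since the path A → Y ← M is active, A and M are not d-separated given {Y}.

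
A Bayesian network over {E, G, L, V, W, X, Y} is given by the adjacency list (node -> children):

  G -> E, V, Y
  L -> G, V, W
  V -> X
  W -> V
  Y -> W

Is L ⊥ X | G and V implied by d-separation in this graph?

Enumerating the 5 paths from L to X and testing each for blocking by {G, V}:
Path 1: L → G → Y → W → V → X
  G is a chain here and G is conditioned on, so the path is blocked at G.
Path 2: L → G → V → X
  G is a chain here and G is conditioned on, so the path is blocked at G.
Path 3: L → W ← Y ← G → V → X
  G is a fork here and G is conditioned on, so the path is blocked at G.
Path 4: L → W → V → X
  V is a chain here and V is conditioned on, so the path is blocked at V.
Path 5: L → V → X
  V is a chain here and V is conditioned on, so the path is blocked at V.
Every path is blocked, so L and X are d-separated given {G, V}.

Yes — L and X are d-separated given {G, V}.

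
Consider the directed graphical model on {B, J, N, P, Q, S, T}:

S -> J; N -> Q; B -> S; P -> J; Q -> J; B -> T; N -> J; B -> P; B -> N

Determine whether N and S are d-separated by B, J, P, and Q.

No — N and S are not d-separated given {B, J, P, Q}.

6 paths connect N and S; each must be blocked for d-separation to hold:
  1. N ← B → P → J ← S — B:fork[blocks]; P:chain[blocks]; J:collider[open] ⇒ blocked
  2. N ← B → S — B:fork[blocks] ⇒ blocked
  3. N → Q → J ← P ← B → S — Q:chain[blocks]; J:collider[open]; P:chain[blocks]; B:fork[blocks] ⇒ blocked
  4. N → Q → J ← S — Q:chain[blocks]; J:collider[open] ⇒ blocked
  5. N → J ← P ← B → S — J:collider[open]; P:chain[blocks]; B:fork[blocks] ⇒ blocked
  6. N → J ← S — J:collider[open] ⇒ active
Because an active path exists, N and S are not d-separated.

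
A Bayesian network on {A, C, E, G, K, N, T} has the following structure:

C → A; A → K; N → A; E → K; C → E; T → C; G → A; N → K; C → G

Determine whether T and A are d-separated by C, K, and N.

Yes

There are 4 undirected paths between T and A; checking each against the conditioning set {C, K, N}:
  1. T → C → E → K ← A — C:chain[blocks]; E:chain[open]; K:collider[open] ⇒ blocked
  2. T → C → E → K ← N → A — C:chain[blocks]; E:chain[open]; K:collider[open]; N:fork[blocks] ⇒ blocked
  3. T → C → A — C:chain[blocks] ⇒ blocked
  4. T → C → G → A — C:chain[blocks]; G:chain[open] ⇒ blocked
Every path is blocked, so T and A are d-separated given {C, K, N}.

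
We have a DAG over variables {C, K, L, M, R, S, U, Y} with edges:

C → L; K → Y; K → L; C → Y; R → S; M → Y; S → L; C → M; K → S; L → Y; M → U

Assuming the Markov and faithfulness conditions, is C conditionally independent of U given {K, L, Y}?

No

Enumerating the 5 paths from C to U and testing each for blocking by {K, L, Y}:
Path 1: C → Y ← M → U
  Y is a collider and Y is conditioned on, which opens it; M is a fork and M is not conditioned on — no node blocks this path, so it is active.
Path 2: C → M → U
  M is a chain and M is not conditioned on — no node blocks this path, so it is active.
Path 3: C → L → Y ← M → U
  L is a chain here and L is conditioned on, so the path is blocked at L.
Path 4: C → L ← K → Y ← M → U
  K is a fork here and K is conditioned on, so the path is blocked at K.
Path 5: C → L ← S ← K → Y ← M → U
  K is a fork here and K is conditioned on, so the path is blocked at K.
Because an active path exists, C and U are not d-separated.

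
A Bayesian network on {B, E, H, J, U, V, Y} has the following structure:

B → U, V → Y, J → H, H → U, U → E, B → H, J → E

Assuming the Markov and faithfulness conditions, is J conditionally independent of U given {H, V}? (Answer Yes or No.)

No

We examine all 3 paths between J and U:
Path 1: J → E ← U
  E is a collider here and neither E nor any of its descendants is conditioned on, so the collider stays closed — the path is blocked at E.
Path 2: J → H ← B → U
  H is a collider and H is conditioned on, which opens it; B is a fork and B is not conditioned on — no node blocks this path, so it is active.
Path 3: J → H → U
  H is a chain here and H is conditioned on, so the path is blocked at H.
Since the path J → H ← B → U is active, J and U are not d-separated given {H, V}.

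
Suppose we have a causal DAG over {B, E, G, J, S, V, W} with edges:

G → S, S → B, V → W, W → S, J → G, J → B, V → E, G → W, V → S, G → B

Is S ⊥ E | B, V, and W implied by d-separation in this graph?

Yes

5 paths connect S and E; each must be blocked for d-separation to hold:
  1. S ← W ← V → E — W:chain[blocks]; V:fork[blocks] ⇒ blocked
  2. S → B ← G → W ← V → E — B:collider[open]; G:fork[open]; W:collider[open]; V:fork[blocks] ⇒ blocked
  3. S → B ← J → G → W ← V → E — B:collider[open]; J:fork[open]; G:chain[open]; W:collider[open]; V:fork[blocks] ⇒ blocked
  4. S ← G → W ← V → E — G:fork[open]; W:collider[open]; V:fork[blocks] ⇒ blocked
  5. S ← V → E — V:fork[blocks] ⇒ blocked
All paths are blocked; S ⊥ E | {B, V, W} holds.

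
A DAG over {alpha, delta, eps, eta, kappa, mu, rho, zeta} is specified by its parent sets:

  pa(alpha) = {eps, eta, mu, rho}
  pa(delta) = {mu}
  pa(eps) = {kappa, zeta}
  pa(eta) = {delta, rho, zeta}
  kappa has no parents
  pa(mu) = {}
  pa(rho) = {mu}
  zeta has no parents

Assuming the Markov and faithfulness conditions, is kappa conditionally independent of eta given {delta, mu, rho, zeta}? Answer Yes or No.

6 paths connect kappa and eta; each must be blocked for d-separation to hold:
Path 1: kappa → eps → alpha ← mu → rho → eta
  alpha is a collider here and neither alpha nor any of its descendants is conditioned on, so the collider stays closed — the path is blocked at alpha.
Path 2: kappa → eps → alpha ← mu → delta → eta
  alpha is a collider here and neither alpha nor any of its descendants is conditioned on, so the collider stays closed — the path is blocked at alpha.
Path 3: kappa → eps → alpha ← rho ← mu → delta → eta
  alpha is a collider here and neither alpha nor any of its descendants is conditioned on, so the collider stays closed — the path is blocked at alpha.
Path 4: kappa → eps → alpha ← rho → eta
  alpha is a collider here and neither alpha nor any of its descendants is conditioned on, so the collider stays closed — the path is blocked at alpha.
Path 5: kappa → eps → alpha ← eta
  alpha is a collider here and neither alpha nor any of its descendants is conditioned on, so the collider stays closed — the path is blocked at alpha.
Path 6: kappa → eps ← zeta → eta
  eps is a collider here and neither eps nor any of its descendants is conditioned on, so the collider stays closed — the path is blocked at eps.
Every path is blocked, so kappa and eta are d-separated given {delta, mu, rho, zeta}.

Yes — kappa and eta are d-separated given {delta, mu, rho, zeta}.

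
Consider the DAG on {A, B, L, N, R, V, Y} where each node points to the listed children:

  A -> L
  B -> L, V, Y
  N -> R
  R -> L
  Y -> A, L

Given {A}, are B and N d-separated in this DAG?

3 paths connect B and N; each must be blocked for d-separation to hold:
Path 1: B → L ← R ← N
  L is a collider here and neither L nor any of its descendants is conditioned on, so the collider stays closed — the path is blocked at L.
Path 2: B → Y → L ← R ← N
  L is a collider here and neither L nor any of its descendants is conditioned on, so the collider stays closed — the path is blocked at L.
Path 3: B → Y → A → L ← R ← N
  A is a chain here and A is conditioned on, so the path is blocked at A.
Every path is blocked, so B and N are d-separated given {A}.

Yes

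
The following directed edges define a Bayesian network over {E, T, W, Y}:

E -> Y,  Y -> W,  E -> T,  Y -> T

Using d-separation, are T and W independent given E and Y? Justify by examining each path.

2 paths connect T and W; each must be blocked for d-separation to hold:
Path 1: T ← E → Y → W
  E is a fork here and E is conditioned on, so the path is blocked at E.
Path 2: T ← Y → W
  Y is a fork here and Y is conditioned on, so the path is blocked at Y.
Every path is blocked, so T and W are d-separated given {E, Y}.

Yes — T and W are d-separated given {E, Y}.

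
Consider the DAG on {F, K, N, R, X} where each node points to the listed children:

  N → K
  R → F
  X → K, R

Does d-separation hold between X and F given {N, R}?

Yes — X and F are d-separated given {N, R}.

The only undirected path from X to F is:
  1. X → R → F — R:chain[blocks] ⇒ blocked
Every path is blocked, so X and F are d-separated given {N, R}.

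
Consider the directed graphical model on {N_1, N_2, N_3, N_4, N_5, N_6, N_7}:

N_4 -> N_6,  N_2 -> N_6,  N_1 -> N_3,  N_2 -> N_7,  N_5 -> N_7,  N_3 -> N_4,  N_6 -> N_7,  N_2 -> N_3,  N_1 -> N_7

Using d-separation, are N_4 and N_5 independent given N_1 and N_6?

Yes

Enumerating the 6 paths from N_4 to N_5 and testing each for blocking by {N_1, N_6}:
Path 1: N_4 ← N_3 ← N_2 → N_7 ← N_5
  N_7 is a collider here and neither N_7 nor any of its descendants is conditioned on, so the collider stays closed — the path is blocked at N_7.
Path 2: N_4 ← N_3 ← N_2 → N_6 → N_7 ← N_5
  N_6 is a chain here and N_6 is conditioned on, so the path is blocked at N_6.
Path 3: N_4 ← N_3 ← N_1 → N_7 ← N_5
  N_1 is a fork here and N_1 is conditioned on, so the path is blocked at N_1.
Path 4: N_4 → N_6 ← N_2 → N_3 ← N_1 → N_7 ← N_5
  N_1 is a fork here and N_1 is conditioned on, so the path is blocked at N_1.
Path 5: N_4 → N_6 ← N_2 → N_7 ← N_5
  N_7 is a collider here and neither N_7 nor any of its descendants is conditioned on, so the collider stays closed — the path is blocked at N_7.
Path 6: N_4 → N_6 → N_7 ← N_5
  N_6 is a chain here and N_6 is conditioned on, so the path is blocked at N_6.
Since every path is blocked, d-separation holds.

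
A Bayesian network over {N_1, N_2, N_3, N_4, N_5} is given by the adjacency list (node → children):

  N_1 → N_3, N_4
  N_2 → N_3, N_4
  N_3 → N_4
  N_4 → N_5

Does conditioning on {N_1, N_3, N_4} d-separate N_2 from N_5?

We examine all 3 paths between N_2 and N_5:
  1. N_2 → N_3 ← N_1 → N_4 → N_5 — N_3:collider[open]; N_1:fork[blocks]; N_4:chain[blocks] ⇒ blocked
  2. N_2 → N_3 → N_4 → N_5 — N_3:chain[blocks]; N_4:chain[blocks] ⇒ blocked
  3. N_2 → N_4 → N_5 — N_4:chain[blocks] ⇒ blocked
Every path is blocked, so N_2 and N_5 are d-separated given {N_1, N_3, N_4}.

Yes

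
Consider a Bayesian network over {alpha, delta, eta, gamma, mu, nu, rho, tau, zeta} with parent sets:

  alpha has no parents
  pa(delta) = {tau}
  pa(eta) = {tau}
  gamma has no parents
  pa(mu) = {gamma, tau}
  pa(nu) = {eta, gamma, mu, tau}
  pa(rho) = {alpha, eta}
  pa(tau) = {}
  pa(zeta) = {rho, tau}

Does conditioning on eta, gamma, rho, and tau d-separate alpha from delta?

Yes

There are 5 undirected paths between alpha and delta; checking each against the conditioning set {eta, gamma, rho, tau}:
Path 1: alpha → rho → zeta ← tau → delta
  rho is a chain here and rho is conditioned on, so the path is blocked at rho.
Path 2: alpha → rho ← eta → nu ← mu ← tau → delta
  eta is a fork here and eta is conditioned on, so the path is blocked at eta.
Path 3: alpha → rho ← eta → nu ← tau → delta
  eta is a fork here and eta is conditioned on, so the path is blocked at eta.
Path 4: alpha → rho ← eta → nu ← gamma → mu ← tau → delta
  eta is a fork here and eta is conditioned on, so the path is blocked at eta.
Path 5: alpha → rho ← eta ← tau → delta
  eta is a chain here and eta is conditioned on, so the path is blocked at eta.
Since every path is blocked, d-separation holds.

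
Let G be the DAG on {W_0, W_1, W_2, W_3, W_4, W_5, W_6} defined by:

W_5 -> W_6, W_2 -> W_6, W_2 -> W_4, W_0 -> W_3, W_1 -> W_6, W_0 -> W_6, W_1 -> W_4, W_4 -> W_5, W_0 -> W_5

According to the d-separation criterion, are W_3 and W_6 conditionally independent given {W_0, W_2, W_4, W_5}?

We examine all 4 paths between W_3 and W_6:
Path 1: W_3 ← W_0 → W_6
  W_0 is a fork here and W_0 is conditioned on, so the path is blocked at W_0.
Path 2: W_3 ← W_0 → W_5 ← W_4 ← W_2 → W_6
  W_0 is a fork here and W_0 is conditioned on, so the path is blocked at W_0.
Path 3: W_3 ← W_0 → W_5 ← W_4 ← W_1 → W_6
  W_0 is a fork here and W_0 is conditioned on, so the path is blocked at W_0.
Path 4: W_3 ← W_0 → W_5 → W_6
  W_0 is a fork here and W_0 is conditioned on, so the path is blocked at W_0.
Since every path is blocked, d-separation holds.

Yes — W_3 and W_6 are d-separated given {W_0, W_2, W_4, W_5}.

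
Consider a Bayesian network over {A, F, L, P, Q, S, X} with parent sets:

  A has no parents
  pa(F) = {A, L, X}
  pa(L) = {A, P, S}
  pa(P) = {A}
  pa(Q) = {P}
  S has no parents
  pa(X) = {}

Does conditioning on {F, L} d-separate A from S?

No

We examine all 3 paths between A and S:
Path 1: A → F ← L ← S
  L is a chain here and L is conditioned on, so the path is blocked at L.
Path 2: A → P → L ← S
  P is a chain and P is not conditioned on; L is a collider and L is conditioned on, which opens it — no node blocks this path, so it is active.
Path 3: A → L ← S
  L is a collider and L is conditioned on, which opens it — no node blocks this path, so it is active.
At least one path is unblocked, so d-separation fails.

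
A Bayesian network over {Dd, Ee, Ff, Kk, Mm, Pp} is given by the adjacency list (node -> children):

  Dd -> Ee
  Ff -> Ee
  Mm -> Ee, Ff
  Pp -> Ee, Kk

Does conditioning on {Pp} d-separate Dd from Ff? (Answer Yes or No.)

We examine all 2 paths between Dd and Ff:
Path 1: Dd → Ee ← Mm → Ff
  Ee is a collider here and neither Ee nor any of its descendants is conditioned on, so the collider stays closed — the path is blocked at Ee.
Path 2: Dd → Ee ← Ff
  Ee is a collider here and neither Ee nor any of its descendants is conditioned on, so the collider stays closed — the path is blocked at Ee.
Every path is blocked, so Dd and Ff are d-separated given {Pp}.

Yes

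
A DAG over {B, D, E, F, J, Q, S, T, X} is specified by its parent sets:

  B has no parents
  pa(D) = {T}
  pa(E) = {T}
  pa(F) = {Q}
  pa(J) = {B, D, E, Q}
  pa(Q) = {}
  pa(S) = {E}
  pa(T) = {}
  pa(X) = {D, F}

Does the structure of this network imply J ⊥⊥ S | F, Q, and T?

3 paths connect J and S; each must be blocked for d-separation to hold:
Path 1: J ← D ← T → E → S
  T is a fork here and T is conditioned on, so the path is blocked at T.
Path 2: J ← Q → F → X ← D ← T → E → S
  Q is a fork here and Q is conditioned on, so the path is blocked at Q.
Path 3: J ← E → S
  E is a fork and E is not conditioned on — no node blocks this path, so it is active.
At least one path is unblocked, so d-separation fails.

No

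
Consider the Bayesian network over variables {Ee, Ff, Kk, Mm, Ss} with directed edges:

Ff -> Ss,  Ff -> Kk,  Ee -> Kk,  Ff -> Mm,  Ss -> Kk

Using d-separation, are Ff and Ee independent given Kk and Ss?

No

There are 2 undirected paths between Ff and Ee; checking each against the conditioning set {Kk, Ss}:
  1. Ff → Ss → Kk ← Ee — Ss:chain[blocks]; Kk:collider[open] ⇒ blocked
  2. Ff → Kk ← Ee — Kk:collider[open] ⇒ active
Because an active path exists, Ff and Ee are not d-separated.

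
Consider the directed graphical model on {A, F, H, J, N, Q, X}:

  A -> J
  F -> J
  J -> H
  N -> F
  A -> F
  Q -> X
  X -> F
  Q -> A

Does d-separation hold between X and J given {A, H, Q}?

4 paths connect X and J; each must be blocked for d-separation to hold:
Path 1: X → F ← A → J
  A is a fork here and A is conditioned on, so the path is blocked at A.
Path 2: X → F → J
  F is a chain and F is not conditioned on — no node blocks this path, so it is active.
Path 3: X ← Q → A → F → J
  Q is a fork here and Q is conditioned on, so the path is blocked at Q.
Path 4: X ← Q → A → J
  Q is a fork here and Q is conditioned on, so the path is blocked at Q.
Because an active path exists, X and J are not d-separated.

No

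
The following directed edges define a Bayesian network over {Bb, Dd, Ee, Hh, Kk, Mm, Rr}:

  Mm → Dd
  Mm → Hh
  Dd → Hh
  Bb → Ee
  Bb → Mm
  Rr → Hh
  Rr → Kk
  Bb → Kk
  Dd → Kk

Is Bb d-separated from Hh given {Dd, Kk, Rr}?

There are 6 undirected paths between Bb and Hh; checking each against the conditioning set {Dd, Kk, Rr}:
Path 1: Bb → Mm → Hh
  Mm is a chain and Mm is not conditioned on — no node blocks this path, so it is active.
Path 2: Bb → Mm → Dd → Hh
  Dd is a chain here and Dd is conditioned on, so the path is blocked at Dd.
Path 3: Bb → Mm → Dd → Kk ← Rr → Hh
  Dd is a chain here and Dd is conditioned on, so the path is blocked at Dd.
Path 4: Bb → Kk ← Rr → Hh
  Rr is a fork here and Rr is conditioned on, so the path is blocked at Rr.
Path 5: Bb → Kk ← Dd → Hh
  Dd is a fork here and Dd is conditioned on, so the path is blocked at Dd.
Path 6: Bb → Kk ← Dd ← Mm → Hh
  Dd is a chain here and Dd is conditioned on, so the path is blocked at Dd.
Since the path Bb → Mm → Hh is active, Bb and Hh are not d-separated given {Dd, Kk, Rr}.

No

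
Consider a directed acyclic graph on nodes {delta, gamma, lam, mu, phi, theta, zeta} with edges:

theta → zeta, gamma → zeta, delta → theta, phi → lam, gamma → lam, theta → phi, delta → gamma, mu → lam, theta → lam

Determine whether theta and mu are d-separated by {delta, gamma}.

Yes

4 paths connect theta and mu; each must be blocked for d-separation to hold:
Path 1: theta → phi → lam ← mu
  lam is a collider here and neither lam nor any of its descendants is conditioned on, so the collider stays closed — the path is blocked at lam.
Path 2: theta → lam ← mu
  lam is a collider here and neither lam nor any of its descendants is conditioned on, so the collider stays closed — the path is blocked at lam.
Path 3: theta ← delta → gamma → lam ← mu
  delta is a fork here and delta is conditioned on, so the path is blocked at delta.
Path 4: theta → zeta ← gamma → lam ← mu
  zeta is a collider here and neither zeta nor any of its descendants is conditioned on, so the collider stays closed — the path is blocked at zeta.
Every path is blocked, so theta and mu are d-separated given {delta, gamma}.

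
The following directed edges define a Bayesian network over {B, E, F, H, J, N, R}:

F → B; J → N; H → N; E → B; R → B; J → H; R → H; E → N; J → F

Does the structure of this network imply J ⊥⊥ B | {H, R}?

No

5 paths connect J and B; each must be blocked for d-separation to hold:
Path 1: J → N ← E → B
  N is a collider here and neither N nor any of its descendants is conditioned on, so the collider stays closed — the path is blocked at N.
Path 2: J → N ← H ← R → B
  N is a collider here and neither N nor any of its descendants is conditioned on, so the collider stays closed — the path is blocked at N.
Path 3: J → F → B
  F is a chain and F is not conditioned on — no node blocks this path, so it is active.
Path 4: J → H → N ← E → B
  H is a chain here and H is conditioned on, so the path is blocked at H.
Path 5: J → H ← R → B
  R is a fork here and R is conditioned on, so the path is blocked at R.
At least one path is unblocked, so d-separation fails.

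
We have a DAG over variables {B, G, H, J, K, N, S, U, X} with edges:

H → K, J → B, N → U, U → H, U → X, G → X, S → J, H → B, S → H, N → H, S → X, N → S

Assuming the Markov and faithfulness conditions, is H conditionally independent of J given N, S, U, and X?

We examine all 6 paths between H and J:
Path 1: H ← N → S → J
  N is a fork here and N is conditioned on, so the path is blocked at N.
Path 2: H ← N → U → X ← S → J
  N is a fork here and N is conditioned on, so the path is blocked at N.
Path 3: H → B ← J
  B is a collider here and neither B nor any of its descendants is conditioned on, so the collider stays closed — the path is blocked at B.
Path 4: H ← S → J
  S is a fork here and S is conditioned on, so the path is blocked at S.
Path 5: H ← U ← N → S → J
  U is a chain here and U is conditioned on, so the path is blocked at U.
Path 6: H ← U → X ← S → J
  U is a fork here and U is conditioned on, so the path is blocked at U.
Every path is blocked, so H and J are d-separated given {N, S, U, X}.

Yes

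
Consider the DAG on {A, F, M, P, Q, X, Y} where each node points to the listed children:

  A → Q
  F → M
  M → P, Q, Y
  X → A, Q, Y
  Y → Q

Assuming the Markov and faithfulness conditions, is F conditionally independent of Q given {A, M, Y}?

Yes

4 paths connect F and Q; each must be blocked for d-separation to hold:
Path 1: F → M → Q
  M is a chain here and M is conditioned on, so the path is blocked at M.
Path 2: F → M → Y ← X → Q
  M is a chain here and M is conditioned on, so the path is blocked at M.
Path 3: F → M → Y ← X → A → Q
  M is a chain here and M is conditioned on, so the path is blocked at M.
Path 4: F → M → Y → Q
  M is a chain here and M is conditioned on, so the path is blocked at M.
Since every path is blocked, d-separation holds.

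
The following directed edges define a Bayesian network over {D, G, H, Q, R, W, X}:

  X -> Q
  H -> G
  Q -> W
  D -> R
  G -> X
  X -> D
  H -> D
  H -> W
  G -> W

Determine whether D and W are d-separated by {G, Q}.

We examine all 6 paths between D and W:
Path 1: D ← H → W
  H is a fork and H is not conditioned on — no node blocks this path, so it is active.
Path 2: D ← H → G → W
  G is a chain here and G is conditioned on, so the path is blocked at G.
Path 3: D ← H → G → X → Q → W
  G is a chain here and G is conditioned on, so the path is blocked at G.
Path 4: D ← X ← G ← H → W
  G is a chain here and G is conditioned on, so the path is blocked at G.
Path 5: D ← X ← G → W
  G is a fork here and G is conditioned on, so the path is blocked at G.
Path 6: D ← X → Q → W
  Q is a chain here and Q is conditioned on, so the path is blocked at Q.
Because an active path exists, D and W are not d-separated.

No — D and W are not d-separated given {G, Q}.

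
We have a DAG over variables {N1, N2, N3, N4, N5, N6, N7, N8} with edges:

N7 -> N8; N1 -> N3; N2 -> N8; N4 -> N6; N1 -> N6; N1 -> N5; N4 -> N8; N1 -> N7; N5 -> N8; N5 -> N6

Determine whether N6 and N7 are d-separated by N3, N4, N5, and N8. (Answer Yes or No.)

No

We examine all 6 paths between N6 and N7:
Path 1: N6 ← N1 → N5 → N8 ← N7
  N5 is a chain here and N5 is conditioned on, so the path is blocked at N5.
Path 2: N6 ← N1 → N7
  N1 is a fork and N1 is not conditioned on — no node blocks this path, so it is active.
Path 3: N6 ← N5 ← N1 → N7
  N5 is a chain here and N5 is conditioned on, so the path is blocked at N5.
Path 4: N6 ← N5 → N8 ← N7
  N5 is a fork here and N5 is conditioned on, so the path is blocked at N5.
Path 5: N6 ← N4 → N8 ← N5 ← N1 → N7
  N4 is a fork here and N4 is conditioned on, so the path is blocked at N4.
Path 6: N6 ← N4 → N8 ← N7
  N4 is a fork here and N4 is conditioned on, so the path is blocked at N4.
Because an active path exists, N6 and N7 are not d-separated.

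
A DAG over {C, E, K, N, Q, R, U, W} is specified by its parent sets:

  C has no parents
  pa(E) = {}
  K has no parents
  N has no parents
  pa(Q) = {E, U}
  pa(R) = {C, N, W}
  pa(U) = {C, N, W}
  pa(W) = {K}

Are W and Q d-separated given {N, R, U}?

There are 3 undirected paths between W and Q; checking each against the conditioning set {N, R, U}:
  1. W → U → Q — U:chain[blocks] ⇒ blocked
  2. W → R ← C → U → Q — R:collider[open]; C:fork[open]; U:chain[blocks] ⇒ blocked
  3. W → R ← N → U → Q — R:collider[open]; N:fork[blocks]; U:chain[blocks] ⇒ blocked
All paths are blocked; W ⊥ Q | {N, R, U} holds.

Yes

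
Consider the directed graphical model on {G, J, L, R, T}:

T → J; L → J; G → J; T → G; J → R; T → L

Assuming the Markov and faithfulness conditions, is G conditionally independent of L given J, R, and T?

4 paths connect G and L; each must be blocked for d-separation to hold:
Path 1: G ← T → L
  T is a fork here and T is conditioned on, so the path is blocked at T.
Path 2: G ← T → J ← L
  T is a fork here and T is conditioned on, so the path is blocked at T.
Path 3: G → J ← T → L
  T is a fork here and T is conditioned on, so the path is blocked at T.
Path 4: G → J ← L
  J is a collider and J is conditioned on, which opens it — no node blocks this path, so it is active.
At least one path is unblocked, so d-separation fails.

No — G and L are not d-separated given {J, R, T}.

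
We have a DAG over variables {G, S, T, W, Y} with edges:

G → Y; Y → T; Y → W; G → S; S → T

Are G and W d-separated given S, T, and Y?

There are 2 undirected paths between G and W; checking each against the conditioning set {S, T, Y}:
  1. G → S → T ← Y → W — S:chain[blocks]; T:collider[open]; Y:fork[blocks] ⇒ blocked
  2. G → Y → W — Y:chain[blocks] ⇒ blocked
Since every path is blocked, d-separation holds.

Yes — G and W are d-separated given {S, T, Y}.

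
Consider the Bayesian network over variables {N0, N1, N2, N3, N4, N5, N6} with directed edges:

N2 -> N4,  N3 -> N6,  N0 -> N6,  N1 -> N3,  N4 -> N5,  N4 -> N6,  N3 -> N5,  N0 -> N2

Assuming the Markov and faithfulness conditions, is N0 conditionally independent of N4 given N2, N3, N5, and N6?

We examine all 3 paths between N0 and N4:
Path 1: N0 → N6 ← N4
  N6 is a collider and N6 is conditioned on, which opens it — no node blocks this path, so it is active.
Path 2: N0 → N6 ← N3 → N5 ← N4
  N3 is a fork here and N3 is conditioned on, so the path is blocked at N3.
Path 3: N0 → N2 → N4
  N2 is a chain here and N2 is conditioned on, so the path is blocked at N2.
At least one path is unblocked, so d-separation fails.

No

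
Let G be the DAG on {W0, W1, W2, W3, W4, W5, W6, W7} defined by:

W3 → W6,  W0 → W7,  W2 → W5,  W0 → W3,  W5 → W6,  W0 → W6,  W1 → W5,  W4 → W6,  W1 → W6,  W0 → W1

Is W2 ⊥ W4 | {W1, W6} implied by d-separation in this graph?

No

There are 4 undirected paths between W2 and W4; checking each against the conditioning set {W1, W6}:
Path 1: W2 → W5 ← W1 ← W0 → W3 → W6 ← W4
  W1 is a chain here and W1 is conditioned on, so the path is blocked at W1.
Path 2: W2 → W5 ← W1 ← W0 → W6 ← W4
  W1 is a chain here and W1 is conditioned on, so the path is blocked at W1.
Path 3: W2 → W5 ← W1 → W6 ← W4
  W1 is a fork here and W1 is conditioned on, so the path is blocked at W1.
Path 4: W2 → W5 → W6 ← W4
  W5 is a chain and W5 is not conditioned on; W6 is a collider and W6 is conditioned on, which opens it — no node blocks this path, so it is active.
Since the path W2 → W5 → W6 ← W4 is active, W2 and W4 are not d-separated given {W1, W6}.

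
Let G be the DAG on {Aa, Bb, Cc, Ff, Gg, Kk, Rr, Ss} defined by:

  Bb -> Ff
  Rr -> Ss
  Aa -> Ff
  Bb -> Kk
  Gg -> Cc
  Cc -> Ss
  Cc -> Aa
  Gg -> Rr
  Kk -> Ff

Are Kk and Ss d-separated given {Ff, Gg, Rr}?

No

There are 4 undirected paths between Kk and Ss; checking each against the conditioning set {Ff, Gg, Rr}:
  1. Kk → Ff ← Aa ← Cc ← Gg → Rr → Ss — Ff:collider[open]; Aa:chain[open]; Cc:chain[open]; Gg:fork[blocks]; Rr:chain[blocks] ⇒ blocked
  2. Kk → Ff ← Aa ← Cc → Ss — Ff:collider[open]; Aa:chain[open]; Cc:fork[open] ⇒ active
  3. Kk ← Bb → Ff ← Aa ← Cc ← Gg → Rr → Ss — Bb:fork[open]; Ff:collider[open]; Aa:chain[open]; Cc:chain[open]; Gg:fork[blocks]; Rr:chain[blocks] ⇒ blocked
  4. Kk ← Bb → Ff ← Aa ← Cc → Ss — Bb:fork[open]; Ff:collider[open]; Aa:chain[open]; Cc:fork[open] ⇒ active
At least one path is unblocked, so d-separation fails.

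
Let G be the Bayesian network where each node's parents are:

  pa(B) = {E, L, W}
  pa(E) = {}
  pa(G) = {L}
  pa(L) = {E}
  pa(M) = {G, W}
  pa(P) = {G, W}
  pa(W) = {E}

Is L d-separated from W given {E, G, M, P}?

There are 6 undirected paths between L and W; checking each against the conditioning set {E, G, M, P}:
Path 1: L ← E → W
  E is a fork here and E is conditioned on, so the path is blocked at E.
Path 2: L ← E → B ← W
  E is a fork here and E is conditioned on, so the path is blocked at E.
Path 3: L → B ← E → W
  B is a collider here and neither B nor any of its descendants is conditioned on, so the collider stays closed — the path is blocked at B.
Path 4: L → B ← W
  B is a collider here and neither B nor any of its descendants is conditioned on, so the collider stays closed — the path is blocked at B.
Path 5: L → G → M ← W
  G is a chain here and G is conditioned on, so the path is blocked at G.
Path 6: L → G → P ← W
  G is a chain here and G is conditioned on, so the path is blocked at G.
Since every path is blocked, d-separation holds.

Yes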